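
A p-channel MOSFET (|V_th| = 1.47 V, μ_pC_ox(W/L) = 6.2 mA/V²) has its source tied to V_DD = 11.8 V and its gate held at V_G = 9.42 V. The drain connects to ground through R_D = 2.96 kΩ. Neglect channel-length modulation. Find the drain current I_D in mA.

I_D = 2.57 mA

V_SG = V_DD − V_G = 11.8 − 9.42 = 2.38 V, so V_ov = 2.38 − 1.47 = 0.91 V.
Assume saturation: I_D = ½ k_p V_ov² = 0.5 × 6.2 × 0.91² = 2.57 mA, giving V_SD = V_DD − I_D R_D = 11.8 − 2.57 × 2.96 = 4.2 V.
V_SD = 4.2 V ≥ V_ov = 0.91 V, confirming saturation.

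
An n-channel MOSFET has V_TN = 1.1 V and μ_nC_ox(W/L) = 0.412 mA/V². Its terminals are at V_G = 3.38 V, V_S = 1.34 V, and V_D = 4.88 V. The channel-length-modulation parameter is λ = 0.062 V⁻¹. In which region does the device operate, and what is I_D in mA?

V_GS = V_G − V_S = 3.38 − 1.34 = 2.04 V; V_DS = V_D − V_S = 4.88 − 1.34 = 3.54 V.
V_ov = V_GS − V_TN = 2.04 − 1.1 = 0.94 V.
Since V_DS = 3.54 V ≥ V_ov = 0.94 V, the device is in saturation.
I_D = ½ k_n V_ov² (1 + λ V_DS) = 0.5 × 0.412 × 0.94² × (1 + 0.062 × 3.54) = 0.222 mA.

Saturation; I_D = 0.222 mA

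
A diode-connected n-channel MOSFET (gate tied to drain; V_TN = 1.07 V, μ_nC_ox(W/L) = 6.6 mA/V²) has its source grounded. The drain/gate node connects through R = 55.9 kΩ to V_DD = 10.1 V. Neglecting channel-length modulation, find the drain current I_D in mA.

I_D = 0.158 mA

With gate tied to drain, V_GS = V_DS ≥ V_GS − V_TN, so the device is in saturation.
KCL at the drain: ½ k_n (V_GS − V_TN)² = (V_DD − V_GS)/R.
Let x = V_GS − 1.07. Then 184 x² + x − 9.03 = 0, giving x = 0.219 V (positive root), so V_GS = 1.29 V.
I_D = (V_DD − V_GS)/R = (10.1 − 1.29) / 55.9 = 0.158 mA.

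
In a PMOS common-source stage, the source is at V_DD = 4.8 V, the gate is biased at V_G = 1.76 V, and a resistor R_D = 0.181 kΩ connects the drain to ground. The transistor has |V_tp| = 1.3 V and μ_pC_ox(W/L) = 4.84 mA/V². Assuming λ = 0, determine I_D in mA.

V_SG = V_DD − V_G = 4.8 − 1.76 = 3.04 V, so V_ov = 3.04 − 1.3 = 1.74 V.
Assume saturation: I_D = ½ k_p V_ov² = 0.5 × 4.84 × 1.74² = 7.33 mA, giving V_SD = V_DD − I_D R_D = 4.8 − 7.33 × 0.181 = 3.47 V.
V_SD = 3.47 V ≥ V_ov = 1.74 V, confirming saturation.

I_D = 7.33 mA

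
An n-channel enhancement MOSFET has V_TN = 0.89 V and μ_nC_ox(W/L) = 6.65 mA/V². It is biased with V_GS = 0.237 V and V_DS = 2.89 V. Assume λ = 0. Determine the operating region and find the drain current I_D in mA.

V_GS = 0.237 V < V_TN = 0.89 V, so the transistor is in cutoff.

Cutoff; I_D = 0 mA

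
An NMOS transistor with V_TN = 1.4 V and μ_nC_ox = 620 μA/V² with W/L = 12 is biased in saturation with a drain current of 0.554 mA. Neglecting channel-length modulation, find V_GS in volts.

V_GS = 1.79 V

k_n = μ_nC_ox · (W/L) = 7.44 mA/V².
In saturation I_D = ½ k_n (V_GS − V_TN)², so V_GS − V_TN = √(2 I_D / k_n) = √(2 × 0.554 / 7.44) = 0.386 V.
V_GS = 1.4 + 0.386 = 1.79 V.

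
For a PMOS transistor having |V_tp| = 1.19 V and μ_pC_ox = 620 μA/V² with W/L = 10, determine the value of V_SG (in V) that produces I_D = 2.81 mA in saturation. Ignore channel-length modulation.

k_p = μ_pC_ox · (W/L) = 6.2 mA/V².
In saturation I_D = ½ k_p (V_SG − |V_tp|)², so V_SG − |V_tp| = √(2 I_D / k_p) = √(2 × 2.81 / 6.2) = 0.952 V.
V_SG = 1.19 + 0.952 = 2.14 V.

V_SG = 2.14 V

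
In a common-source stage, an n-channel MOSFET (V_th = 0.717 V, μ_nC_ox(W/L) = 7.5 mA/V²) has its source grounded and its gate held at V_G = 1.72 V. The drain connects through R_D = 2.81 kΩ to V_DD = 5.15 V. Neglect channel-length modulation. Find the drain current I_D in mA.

I_D = 1.74 mA

V_GS = V_G = 1.72 V, so V_ov = 1.72 − 0.717 = 1 V.
Assume saturation: I_D = ½ k_n V_ov² = 0.5 × 7.5 × 1² = 3.77 mA, giving V_DS = V_DD − I_D R_D = 5.15 − 3.77 × 2.81 = -5.45 V.
But -5.45 V < V_ov = 1 V, so the device is actually in triode.
In triode I_D = k_n[V_ov V_DS − ½ V_DS²] and I_D = (V_DD − V_DS)/R_D. Equating: 10.5 V_DS² − 22.14 V_DS + 5.15 = 0, giving V_DS = 0.266 V (the root below V_ov).
I_D = (5.15 − 0.266) / 2.81 = 1.74 mA.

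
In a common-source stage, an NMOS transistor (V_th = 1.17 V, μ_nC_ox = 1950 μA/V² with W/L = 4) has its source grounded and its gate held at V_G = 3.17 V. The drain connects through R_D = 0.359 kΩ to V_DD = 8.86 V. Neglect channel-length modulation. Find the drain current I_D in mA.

V_GS = V_G = 3.17 V, so V_ov = 3.17 − 1.17 = 2 V.
k_n = μ_nC_ox · (W/L) = 7.8 mA/V².
Assume saturation: I_D = ½ k_n V_ov² = 0.5 × 7.8 × 2² = 15.6 mA, giving V_DS = V_DD − I_D R_D = 8.86 − 15.6 × 0.359 = 3.26 V.
V_DS = 3.26 V ≥ V_ov = 2 V, confirming saturation.

I_D = 15.6 mA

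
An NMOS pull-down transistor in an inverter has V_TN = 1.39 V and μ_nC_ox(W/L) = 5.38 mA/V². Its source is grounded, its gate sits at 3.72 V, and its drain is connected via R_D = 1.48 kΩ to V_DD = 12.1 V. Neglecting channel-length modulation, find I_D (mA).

V_GS = V_G = 3.72 V, so V_ov = 3.72 − 1.39 = 2.33 V.
Assume saturation: I_D = ½ k_n V_ov² = 0.5 × 5.38 × 2.33² = 14.6 mA, giving V_DS = V_DD − I_D R_D = 12.1 − 14.6 × 1.48 = -9.51 V.
But -9.51 V < V_ov = 2.33 V, so the device is actually in triode.
In triode I_D = k_n[V_ov V_DS − ½ V_DS²] and I_D = (V_DD − V_DS)/R_D. Equating: 3.98 V_DS² − 19.55 V_DS + 12.1 = 0, giving V_DS = 0.726 V (the root below V_ov).
I_D = (12.1 − 0.726) / 1.48 = 7.68 mA.

I_D = 7.68 mA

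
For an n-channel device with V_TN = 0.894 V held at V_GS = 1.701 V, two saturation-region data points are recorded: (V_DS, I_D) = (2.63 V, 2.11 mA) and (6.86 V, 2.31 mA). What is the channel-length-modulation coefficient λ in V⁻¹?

With V_GS fixed, I_D ∝ (1 + λ V_DS) in saturation, so I_D2/I_D1 = (1 + λ V_DS2)/(1 + λ V_DS1).
2.31/2.11 = 1.095 = (1 + 6.86 λ)/(1 + 2.63 λ).
Solving: λ (I_D1 V_DS2 − I_D2 V_DS1) = I_D2 − I_D1, so λ = (2.31 − 2.11) / (2.11 × 6.86 − 2.31 × 2.63) = 0.2 / 8.4 = 0.0238 V⁻¹.

λ = 0.0238 V⁻¹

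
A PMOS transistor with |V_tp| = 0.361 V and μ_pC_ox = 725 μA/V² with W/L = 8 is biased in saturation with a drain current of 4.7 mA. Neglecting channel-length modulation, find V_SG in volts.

k_p = μ_pC_ox · (W/L) = 5.8 mA/V².
In saturation I_D = ½ k_p (V_SG − |V_tp|)², so V_SG − |V_tp| = √(2 I_D / k_p) = √(2 × 4.7 / 5.8) = 1.27 V.
V_SG = 0.361 + 1.27 = 1.63 V.

V_SG = 1.63 V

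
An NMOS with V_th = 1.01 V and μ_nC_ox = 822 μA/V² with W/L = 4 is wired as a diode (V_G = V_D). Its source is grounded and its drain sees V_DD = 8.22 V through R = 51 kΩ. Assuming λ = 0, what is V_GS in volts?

With gate tied to drain, V_GS = V_DS ≥ V_GS − V_th, so the device is in saturation.
k_n = μ_nC_ox · (W/L) = 3.288 mA/V².
KCL at the drain: ½ k_n (V_GS − V_th)² = (V_DD − V_GS)/R.
Let x = V_GS − 1.01. Then 83.8 x² + x − 7.21 = 0, giving x = 0.287 V (positive root), so V_GS = 1.3 V.
I_D = (V_DD − V_GS)/R = (8.22 − 1.3) / 51 = 0.136 mA.

V_GS = 1.30 V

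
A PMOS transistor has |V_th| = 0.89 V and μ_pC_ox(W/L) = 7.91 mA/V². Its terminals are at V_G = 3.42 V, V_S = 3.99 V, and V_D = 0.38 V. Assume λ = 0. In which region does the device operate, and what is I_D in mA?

V_SG = V_S − V_G = 3.99 − 3.42 = 0.57 V; V_SD = V_S − V_D = 3.99 − 0.38 = 3.61 V.
V_SG = 0.57 V < |V_th| = 0.89 V, so the transistor is in cutoff.

Cutoff; I_D = 0 mA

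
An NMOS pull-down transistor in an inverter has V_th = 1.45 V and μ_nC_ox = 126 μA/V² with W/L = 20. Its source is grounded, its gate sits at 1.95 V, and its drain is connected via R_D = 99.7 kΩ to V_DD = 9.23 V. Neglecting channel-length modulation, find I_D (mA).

I_D = 0.0918 mA

V_GS = V_G = 1.95 V, so V_ov = 1.95 − 1.45 = 0.5 V.
k_n = μ_nC_ox · (W/L) = 2.52 mA/V².
Assume saturation: I_D = ½ k_n V_ov² = 0.5 × 2.52 × 0.5² = 0.315 mA, giving V_DS = V_DD − I_D R_D = 9.23 − 0.315 × 99.7 = -22.2 V.
But -22.2 V < V_ov = 0.5 V, so the device is actually in triode.
In triode I_D = k_n[V_ov V_DS − ½ V_DS²] and I_D = (V_DD − V_DS)/R_D. Equating: 126 V_DS² − 126.6 V_DS + 9.23 = 0, giving V_DS = 0.0791 V (the root below V_ov).
I_D = (9.23 − 0.0791) / 99.7 = 0.0918 mA.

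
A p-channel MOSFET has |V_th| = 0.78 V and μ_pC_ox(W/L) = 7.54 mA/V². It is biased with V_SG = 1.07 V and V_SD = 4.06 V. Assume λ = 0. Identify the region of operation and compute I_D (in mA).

V_ov = V_SG − |V_th| = 1.07 − 0.78 = 0.29 V.
Since V_SD = 4.06 V ≥ V_ov = 0.29 V, the device is in saturation.
I_D = ½ k_p V_ov² = 0.5 × 7.54 × 0.29² = 0.317 mA.

Saturation; I_D = 0.317 mA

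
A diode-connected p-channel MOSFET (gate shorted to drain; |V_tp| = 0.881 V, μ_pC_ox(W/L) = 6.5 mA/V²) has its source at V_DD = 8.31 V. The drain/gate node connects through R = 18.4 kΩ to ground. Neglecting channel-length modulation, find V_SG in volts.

With gate tied to drain, V_SG = V_SD ≥ V_SG − |V_tp|, so the device is in saturation.
KCL at the drain: ½ k_p (V_SG − |V_tp|)² = (V_DD − V_SG)/R.
Let x = V_SG − 0.881. Then 59.8 x² + x − 7.429 = 0, giving x = 0.344 V (positive root), so V_SG = 1.23 V.
I_D = (V_DD − V_SG)/R = (8.31 − 1.23) / 18.4 = 0.385 mA.

V_SG = 1.23 V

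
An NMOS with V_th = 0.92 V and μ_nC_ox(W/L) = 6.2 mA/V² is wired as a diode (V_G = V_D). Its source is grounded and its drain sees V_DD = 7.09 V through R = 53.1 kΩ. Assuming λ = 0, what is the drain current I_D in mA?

I_D = 0.113 mA

With gate tied to drain, V_GS = V_DS ≥ V_GS − V_th, so the device is in saturation.
KCL at the drain: ½ k_n (V_GS − V_th)² = (V_DD − V_GS)/R.
Let x = V_GS − 0.92. Then 165 x² + x − 6.17 = 0, giving x = 0.191 V (positive root), so V_GS = 1.11 V.
I_D = (V_DD − V_GS)/R = (7.09 − 1.11) / 53.1 = 0.113 mA.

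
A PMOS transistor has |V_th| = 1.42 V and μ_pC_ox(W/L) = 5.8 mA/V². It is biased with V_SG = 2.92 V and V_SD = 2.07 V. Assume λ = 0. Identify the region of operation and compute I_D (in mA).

V_ov = V_SG − |V_th| = 2.92 − 1.42 = 1.5 V.
Since V_SD = 2.07 V ≥ V_ov = 1.5 V, the device is in saturation.
I_D = ½ k_p V_ov² = 0.5 × 5.8 × 1.5² = 6.52 mA.

Saturation; I_D = 6.52 mA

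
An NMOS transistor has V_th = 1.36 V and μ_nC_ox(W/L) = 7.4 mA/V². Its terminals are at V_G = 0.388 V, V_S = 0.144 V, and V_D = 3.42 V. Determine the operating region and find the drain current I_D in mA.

V_GS = V_G − V_S = 0.388 − 0.144 = 0.244 V; V_DS = V_D − V_S = 3.42 − 0.144 = 3.28 V.
V_GS = 0.244 V < V_th = 1.36 V, so the transistor is in cutoff.

Cutoff; I_D = 0 mA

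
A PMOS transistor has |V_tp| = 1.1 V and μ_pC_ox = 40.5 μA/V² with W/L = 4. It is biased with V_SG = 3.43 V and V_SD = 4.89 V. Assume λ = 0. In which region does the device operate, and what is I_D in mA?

k_p = μ_pC_ox · (W/L) = 0.162 mA/V².
V_ov = V_SG − |V_tp| = 3.43 − 1.1 = 2.33 V.
Since V_SD = 4.89 V ≥ V_ov = 2.33 V, the device is in saturation.
I_D = ½ k_p V_ov² = 0.5 × 0.162 × 2.33² = 0.44 mA.

Saturation; I_D = 0.440 mA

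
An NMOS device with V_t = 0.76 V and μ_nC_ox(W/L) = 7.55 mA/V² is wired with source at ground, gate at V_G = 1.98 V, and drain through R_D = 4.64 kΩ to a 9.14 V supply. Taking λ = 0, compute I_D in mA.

I_D = 1.92 mA

V_GS = V_G = 1.98 V, so V_ov = 1.98 − 0.76 = 1.22 V.
Assume saturation: I_D = ½ k_n V_ov² = 0.5 × 7.55 × 1.22² = 5.62 mA, giving V_DS = V_DD − I_D R_D = 9.14 − 5.62 × 4.64 = -16.9 V.
But -16.9 V < V_ov = 1.22 V, so the device is actually in triode.
In triode I_D = k_n[V_ov V_DS − ½ V_DS²] and I_D = (V_DD − V_DS)/R_D. Equating: 17.5 V_DS² − 43.74 V_DS + 9.14 = 0, giving V_DS = 0.23 V (the root below V_ov).
I_D = (9.14 − 0.23) / 4.64 = 1.92 mA.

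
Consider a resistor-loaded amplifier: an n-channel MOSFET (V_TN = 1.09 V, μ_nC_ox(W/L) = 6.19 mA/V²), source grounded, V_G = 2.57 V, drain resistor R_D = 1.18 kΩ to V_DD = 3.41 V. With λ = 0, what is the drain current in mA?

V_GS = V_G = 2.57 V, so V_ov = 2.57 − 1.09 = 1.48 V.
Assume saturation: I_D = ½ k_n V_ov² = 0.5 × 6.19 × 1.48² = 6.78 mA, giving V_DS = V_DD − I_D R_D = 3.41 − 6.78 × 1.18 = -4.59 V.
But -4.59 V < V_ov = 1.48 V, so the device is actually in triode.
In triode I_D = k_n[V_ov V_DS − ½ V_DS²] and I_D = (V_DD − V_DS)/R_D. Equating: 3.65 V_DS² − 11.81 V_DS + 3.41 = 0, giving V_DS = 0.32 V (the root below V_ov).
I_D = (3.41 − 0.32) / 1.18 = 2.62 mA.

I_D = 2.62 mA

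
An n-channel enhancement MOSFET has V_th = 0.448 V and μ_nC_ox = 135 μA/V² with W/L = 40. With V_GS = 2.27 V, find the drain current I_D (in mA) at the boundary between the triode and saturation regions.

At the boundary V_DS = V_ov = V_GS − V_th = 2.27 − 0.448 = 1.82 V.
k_n = μ_nC_ox · (W/L) = 5.4 mA/V².
I_D = ½ k_n V_ov² = 0.5 × 5.4 × 1.82² = 8.96 mA.

I_D = 8.96 mA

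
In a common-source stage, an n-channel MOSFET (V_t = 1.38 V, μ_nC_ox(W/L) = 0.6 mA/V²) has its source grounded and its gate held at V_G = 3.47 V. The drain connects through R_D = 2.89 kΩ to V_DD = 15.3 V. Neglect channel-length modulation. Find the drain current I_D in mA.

I_D = 1.31 mA

V_GS = V_G = 3.47 V, so V_ov = 3.47 − 1.38 = 2.09 V.
Assume saturation: I_D = ½ k_n V_ov² = 0.5 × 0.6 × 2.09² = 1.31 mA, giving V_DS = V_DD − I_D R_D = 15.3 − 1.31 × 2.89 = 11.5 V.
V_DS = 11.5 V ≥ V_ov = 2.09 V, confirming saturation.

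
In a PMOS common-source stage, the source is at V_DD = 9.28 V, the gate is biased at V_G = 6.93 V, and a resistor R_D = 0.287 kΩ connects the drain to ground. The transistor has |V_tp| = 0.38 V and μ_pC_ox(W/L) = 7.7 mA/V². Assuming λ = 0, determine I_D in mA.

I_D = 14.9 mA

V_SG = V_DD − V_G = 9.28 − 6.93 = 2.35 V, so V_ov = 2.35 − 0.38 = 1.97 V.
Assume saturation: I_D = ½ k_p V_ov² = 0.5 × 7.7 × 1.97² = 14.9 mA, giving V_SD = V_DD − I_D R_D = 9.28 − 14.9 × 0.287 = 4.99 V.
V_SD = 4.99 V ≥ V_ov = 1.97 V, confirming saturation.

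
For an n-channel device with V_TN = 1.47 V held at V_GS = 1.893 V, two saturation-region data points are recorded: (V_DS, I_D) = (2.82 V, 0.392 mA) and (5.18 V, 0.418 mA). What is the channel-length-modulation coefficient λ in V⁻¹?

With V_GS fixed, I_D ∝ (1 + λ V_DS) in saturation, so I_D2/I_D1 = (1 + λ V_DS2)/(1 + λ V_DS1).
0.418/0.392 = 1.066 = (1 + 5.18 λ)/(1 + 2.82 λ).
Solving: λ (I_D1 V_DS2 − I_D2 V_DS1) = I_D2 − I_D1, so λ = (0.418 − 0.392) / (0.392 × 5.18 − 0.418 × 2.82) = 0.026 / 0.852 = 0.0305 V⁻¹.

λ = 0.0305 V⁻¹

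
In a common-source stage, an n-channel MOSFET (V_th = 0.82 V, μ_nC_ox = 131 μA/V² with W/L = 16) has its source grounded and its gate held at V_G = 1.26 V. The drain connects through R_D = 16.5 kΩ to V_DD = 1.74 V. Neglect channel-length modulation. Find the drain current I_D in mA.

I_D = 0.0980 mA

V_GS = V_G = 1.26 V, so V_ov = 1.26 − 0.82 = 0.44 V.
k_n = μ_nC_ox · (W/L) = 2.096 mA/V².
Assume saturation: I_D = ½ k_n V_ov² = 0.5 × 2.096 × 0.44² = 0.203 mA, giving V_DS = V_DD − I_D R_D = 1.74 − 0.203 × 16.5 = -1.61 V.
But -1.61 V < V_ov = 0.44 V, so the device is actually in triode.
In triode I_D = k_n[V_ov V_DS − ½ V_DS²] and I_D = (V_DD − V_DS)/R_D. Equating: 17.3 V_DS² − 16.22 V_DS + 1.74 = 0, giving V_DS = 0.124 V (the root below V_ov).
I_D = (1.74 − 0.124) / 16.5 = 0.098 mA.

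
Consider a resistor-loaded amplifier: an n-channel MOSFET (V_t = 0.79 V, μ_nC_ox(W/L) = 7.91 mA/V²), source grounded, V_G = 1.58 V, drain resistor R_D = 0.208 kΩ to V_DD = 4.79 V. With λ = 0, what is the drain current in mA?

I_D = 2.47 mA

V_GS = V_G = 1.58 V, so V_ov = 1.58 − 0.79 = 0.79 V.
Assume saturation: I_D = ½ k_n V_ov² = 0.5 × 7.91 × 0.79² = 2.47 mA, giving V_DS = V_DD − I_D R_D = 4.79 − 2.47 × 0.208 = 4.28 V.
V_DS = 4.28 V ≥ V_ov = 0.79 V, confirming saturation.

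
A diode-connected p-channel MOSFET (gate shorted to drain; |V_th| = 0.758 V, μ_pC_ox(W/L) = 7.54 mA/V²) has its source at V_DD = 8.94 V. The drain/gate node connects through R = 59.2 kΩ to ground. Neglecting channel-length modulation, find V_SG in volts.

With gate tied to drain, V_SG = V_SD ≥ V_SG − |V_th|, so the device is in saturation.
KCL at the drain: ½ k_p (V_SG − |V_th|)² = (V_DD − V_SG)/R.
Let x = V_SG − 0.758. Then 223 x² + x − 8.182 = 0, giving x = 0.189 V (positive root), so V_SG = 0.947 V.
I_D = (V_DD − V_SG)/R = (8.94 − 0.947) / 59.2 = 0.135 mA.

V_SG = 0.947 V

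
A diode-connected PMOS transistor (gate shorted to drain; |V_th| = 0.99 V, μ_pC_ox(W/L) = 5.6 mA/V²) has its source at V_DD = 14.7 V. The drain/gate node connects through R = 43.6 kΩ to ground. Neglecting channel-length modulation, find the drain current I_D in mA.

With gate tied to drain, V_SG = V_SD ≥ V_SG − |V_th|, so the device is in saturation.
KCL at the drain: ½ k_p (V_SG − |V_th|)² = (V_DD − V_SG)/R.
Let x = V_SG − 0.99. Then 122 x² + x − 13.71 = 0, giving x = 0.331 V (positive root), so V_SG = 1.32 V.
I_D = (V_DD − V_SG)/R = (14.7 − 1.32) / 43.6 = 0.307 mA.

I_D = 0.307 mA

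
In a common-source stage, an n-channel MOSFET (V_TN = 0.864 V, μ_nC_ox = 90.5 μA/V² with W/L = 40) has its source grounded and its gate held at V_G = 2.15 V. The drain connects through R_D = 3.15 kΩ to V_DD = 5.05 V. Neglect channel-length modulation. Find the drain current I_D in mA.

I_D = 1.48 mA

V_GS = V_G = 2.15 V, so V_ov = 2.15 − 0.864 = 1.29 V.
k_n = μ_nC_ox · (W/L) = 3.62 mA/V².
Assume saturation: I_D = ½ k_n V_ov² = 0.5 × 3.62 × 1.29² = 2.99 mA, giving V_DS = V_DD − I_D R_D = 5.05 − 2.99 × 3.15 = -4.38 V.
But -4.38 V < V_ov = 1.29 V, so the device is actually in triode.
In triode I_D = k_n[V_ov V_DS − ½ V_DS²] and I_D = (V_DD − V_DS)/R_D. Equating: 5.7 V_DS² − 15.66 V_DS + 5.05 = 0, giving V_DS = 0.373 V (the root below V_ov).
I_D = (5.05 − 0.373) / 3.15 = 1.48 mA.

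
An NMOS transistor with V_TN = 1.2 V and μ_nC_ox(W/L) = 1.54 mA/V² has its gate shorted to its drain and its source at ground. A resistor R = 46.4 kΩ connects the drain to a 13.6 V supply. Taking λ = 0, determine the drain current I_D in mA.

With gate tied to drain, V_GS = V_DS ≥ V_GS − V_TN, so the device is in saturation.
KCL at the drain: ½ k_n (V_GS − V_TN)² = (V_DD − V_GS)/R.
Let x = V_GS − 1.2. Then 35.7 x² + x − 12.4 = 0, giving x = 0.575 V (positive root), so V_GS = 1.78 V.
I_D = (V_DD − V_GS)/R = (13.6 − 1.78) / 46.4 = 0.255 mA.

I_D = 0.255 mA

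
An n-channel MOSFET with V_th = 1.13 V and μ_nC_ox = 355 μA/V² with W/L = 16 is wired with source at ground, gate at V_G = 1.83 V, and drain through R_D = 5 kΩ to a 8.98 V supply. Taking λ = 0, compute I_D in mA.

V_GS = V_G = 1.83 V, so V_ov = 1.83 − 1.13 = 0.7 V.
k_n = μ_nC_ox · (W/L) = 5.68 mA/V².
Assume saturation: I_D = ½ k_n V_ov² = 0.5 × 5.68 × 0.7² = 1.39 mA, giving V_DS = V_DD − I_D R_D = 8.98 − 1.39 × 5 = 2.02 V.
V_DS = 2.02 V ≥ V_ov = 0.7 V, confirming saturation.

I_D = 1.39 mA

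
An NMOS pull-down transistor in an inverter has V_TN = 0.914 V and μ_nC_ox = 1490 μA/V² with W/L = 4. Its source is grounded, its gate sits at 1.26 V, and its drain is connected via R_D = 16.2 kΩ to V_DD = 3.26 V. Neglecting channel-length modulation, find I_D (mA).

V_GS = V_G = 1.26 V, so V_ov = 1.26 − 0.914 = 0.346 V.
k_n = μ_nC_ox · (W/L) = 5.96 mA/V².
Assume saturation: I_D = ½ k_n V_ov² = 0.5 × 5.96 × 0.346² = 0.357 mA, giving V_DS = V_DD − I_D R_D = 3.26 − 0.357 × 16.2 = -2.52 V.
But -2.52 V < V_ov = 0.346 V, so the device is actually in triode.
In triode I_D = k_n[V_ov V_DS − ½ V_DS²] and I_D = (V_DD − V_DS)/R_D. Equating: 48.3 V_DS² − 34.41 V_DS + 3.26 = 0, giving V_DS = 0.113 V (the root below V_ov).
I_D = (3.26 − 0.113) / 16.2 = 0.194 mA.

I_D = 0.194 mA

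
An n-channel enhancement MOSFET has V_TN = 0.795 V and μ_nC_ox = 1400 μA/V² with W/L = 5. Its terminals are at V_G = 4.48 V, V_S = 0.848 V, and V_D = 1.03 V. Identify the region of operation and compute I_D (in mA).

V_GS = V_G − V_S = 4.48 − 0.848 = 3.63 V; V_DS = V_D − V_S = 1.03 − 0.848 = 0.182 V.
k_n = μ_nC_ox · (W/L) = 7 mA/V².
V_ov = V_GS − V_TN = 3.63 − 0.795 = 2.84 V.
Since V_DS = 0.182 V < V_ov = 2.84 V, the device is in the triode region.
I_D = k_n [V_ov · V_DS − ½ V_DS²] = 7 × [2.84 × 0.182 − 0.5 × 0.182²] = 3.5 mA.

Triode; I_D = 3.50 mA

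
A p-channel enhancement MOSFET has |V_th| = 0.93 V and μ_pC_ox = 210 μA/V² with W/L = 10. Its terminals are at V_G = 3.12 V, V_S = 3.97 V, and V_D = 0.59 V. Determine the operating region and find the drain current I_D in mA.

Cutoff; I_D = 0 mA

V_SG = V_S − V_G = 3.97 − 3.12 = 0.85 V; V_SD = V_S − V_D = 3.97 − 0.59 = 3.38 V.
V_SG = 0.85 V < |V_th| = 0.93 V, so the transistor is in cutoff.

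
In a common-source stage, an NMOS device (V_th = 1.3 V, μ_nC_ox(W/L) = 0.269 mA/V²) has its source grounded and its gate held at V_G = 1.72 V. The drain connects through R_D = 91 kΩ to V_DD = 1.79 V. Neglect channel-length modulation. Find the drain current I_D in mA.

V_GS = V_G = 1.72 V, so V_ov = 1.72 − 1.3 = 0.42 V.
Assume saturation: I_D = ½ k_n V_ov² = 0.5 × 0.269 × 0.42² = 0.0237 mA, giving V_DS = V_DD − I_D R_D = 1.79 − 0.0237 × 91 = -0.369 V.
But -0.369 V < V_ov = 0.42 V, so the device is actually in triode.
In triode I_D = k_n[V_ov V_DS − ½ V_DS²] and I_D = (V_DD − V_DS)/R_D. Equating: 12.2 V_DS² − 11.28 V_DS + 1.79 = 0, giving V_DS = 0.204 V (the root below V_ov).
I_D = (1.79 − 0.204) / 91 = 0.0174 mA.

I_D = 0.0174 mA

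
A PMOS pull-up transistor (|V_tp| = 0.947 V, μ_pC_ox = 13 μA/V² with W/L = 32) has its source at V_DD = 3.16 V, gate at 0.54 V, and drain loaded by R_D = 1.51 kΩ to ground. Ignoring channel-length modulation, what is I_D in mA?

I_D = 0.582 mA

V_SG = V_DD − V_G = 3.16 − 0.54 = 2.62 V, so V_ov = 2.62 − 0.947 = 1.67 V.
k_p = μ_pC_ox · (W/L) = 0.416 mA/V².
Assume saturation: I_D = ½ k_p V_ov² = 0.5 × 0.416 × 1.67² = 0.582 mA, giving V_SD = V_DD − I_D R_D = 3.16 − 0.582 × 1.51 = 2.28 V.
V_SD = 2.28 V ≥ V_ov = 1.67 V, confirming saturation.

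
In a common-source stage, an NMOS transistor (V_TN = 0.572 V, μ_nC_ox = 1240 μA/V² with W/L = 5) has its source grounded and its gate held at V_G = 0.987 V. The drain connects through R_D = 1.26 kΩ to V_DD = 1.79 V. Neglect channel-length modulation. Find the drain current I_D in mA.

V_GS = V_G = 0.987 V, so V_ov = 0.987 − 0.572 = 0.415 V.
k_n = μ_nC_ox · (W/L) = 6.2 mA/V².
Assume saturation: I_D = ½ k_n V_ov² = 0.5 × 6.2 × 0.415² = 0.534 mA, giving V_DS = V_DD − I_D R_D = 1.79 − 0.534 × 1.26 = 1.12 V.
V_DS = 1.12 V ≥ V_ov = 0.415 V, confirming saturation.

I_D = 0.534 mA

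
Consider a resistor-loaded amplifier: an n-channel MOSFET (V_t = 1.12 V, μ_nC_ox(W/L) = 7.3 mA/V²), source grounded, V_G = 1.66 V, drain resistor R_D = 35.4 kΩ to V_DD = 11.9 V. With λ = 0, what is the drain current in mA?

I_D = 0.334 mA

V_GS = V_G = 1.66 V, so V_ov = 1.66 − 1.12 = 0.54 V.
Assume saturation: I_D = ½ k_n V_ov² = 0.5 × 7.3 × 0.54² = 1.06 mA, giving V_DS = V_DD − I_D R_D = 11.9 − 1.06 × 35.4 = -25.8 V.
But -25.8 V < V_ov = 0.54 V, so the device is actually in triode.
In triode I_D = k_n[V_ov V_DS − ½ V_DS²] and I_D = (V_DD − V_DS)/R_D. Equating: 129 V_DS² − 140.5 V_DS + 11.9 = 0, giving V_DS = 0.0925 V (the root below V_ov).
I_D = (11.9 − 0.0925) / 35.4 = 0.334 mA.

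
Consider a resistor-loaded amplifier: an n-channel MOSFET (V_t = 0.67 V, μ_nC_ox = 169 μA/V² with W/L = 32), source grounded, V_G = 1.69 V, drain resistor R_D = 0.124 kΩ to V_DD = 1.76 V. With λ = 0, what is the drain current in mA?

I_D = 2.81 mA

V_GS = V_G = 1.69 V, so V_ov = 1.69 − 0.67 = 1.02 V.
k_n = μ_nC_ox · (W/L) = 5.408 mA/V².
Assume saturation: I_D = ½ k_n V_ov² = 0.5 × 5.408 × 1.02² = 2.81 mA, giving V_DS = V_DD − I_D R_D = 1.76 − 2.81 × 0.124 = 1.41 V.
V_DS = 1.41 V ≥ V_ov = 1.02 V, confirming saturation.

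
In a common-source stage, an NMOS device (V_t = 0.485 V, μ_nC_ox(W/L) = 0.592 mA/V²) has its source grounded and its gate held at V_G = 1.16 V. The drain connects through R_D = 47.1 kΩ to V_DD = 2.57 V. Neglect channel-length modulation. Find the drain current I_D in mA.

V_GS = V_G = 1.16 V, so V_ov = 1.16 − 0.485 = 0.675 V.
Assume saturation: I_D = ½ k_n V_ov² = 0.5 × 0.592 × 0.675² = 0.135 mA, giving V_DS = V_DD − I_D R_D = 2.57 − 0.135 × 47.1 = -3.78 V.
But -3.78 V < V_ov = 0.675 V, so the device is actually in triode.
In triode I_D = k_n[V_ov V_DS − ½ V_DS²] and I_D = (V_DD − V_DS)/R_D. Equating: 13.9 V_DS² − 19.82 V_DS + 2.57 = 0, giving V_DS = 0.144 V (the root below V_ov).
I_D = (2.57 − 0.144) / 47.1 = 0.0515 mA.

I_D = 0.0515 mA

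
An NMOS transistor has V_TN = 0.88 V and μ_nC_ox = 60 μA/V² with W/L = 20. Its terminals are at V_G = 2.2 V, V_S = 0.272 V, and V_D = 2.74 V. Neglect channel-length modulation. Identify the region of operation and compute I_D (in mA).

V_GS = V_G − V_S = 2.2 − 0.272 = 1.93 V; V_DS = V_D − V_S = 2.74 − 0.272 = 2.47 V.
k_n = μ_nC_ox · (W/L) = 1.2 mA/V².
V_ov = V_GS − V_TN = 1.93 − 0.88 = 1.05 V.
Since V_DS = 2.47 V ≥ V_ov = 1.05 V, the device is in saturation.
I_D = ½ k_n V_ov² = 0.5 × 1.2 × 1.05² = 0.659 mA.

Saturation; I_D = 0.659 mA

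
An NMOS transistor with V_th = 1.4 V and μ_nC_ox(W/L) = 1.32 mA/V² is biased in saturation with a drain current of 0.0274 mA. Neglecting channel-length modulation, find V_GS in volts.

In saturation I_D = ½ k_n (V_GS − V_th)², so V_GS − V_th = √(2 I_D / k_n) = √(2 × 0.0274 / 1.32) = 0.204 V.
V_GS = 1.4 + 0.204 = 1.6 V.

V_GS = 1.60 V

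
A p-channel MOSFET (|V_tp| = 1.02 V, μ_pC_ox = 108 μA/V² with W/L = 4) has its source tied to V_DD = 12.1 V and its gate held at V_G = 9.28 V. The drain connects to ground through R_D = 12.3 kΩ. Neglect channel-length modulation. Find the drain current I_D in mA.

I_D = 0.700 mA

V_SG = V_DD − V_G = 12.1 − 9.28 = 2.82 V, so V_ov = 2.82 − 1.02 = 1.8 V.
k_p = μ_pC_ox · (W/L) = 0.432 mA/V².
Assume saturation: I_D = ½ k_p V_ov² = 0.5 × 0.432 × 1.8² = 0.7 mA, giving V_SD = V_DD − I_D R_D = 12.1 − 0.7 × 12.3 = 3.49 V.
V_SD = 3.49 V ≥ V_ov = 1.8 V, confirming saturation.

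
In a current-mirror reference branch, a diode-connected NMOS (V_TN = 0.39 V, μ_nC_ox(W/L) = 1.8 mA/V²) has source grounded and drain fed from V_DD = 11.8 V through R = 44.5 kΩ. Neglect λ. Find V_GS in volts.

V_GS = 0.911 V

With gate tied to drain, V_GS = V_DS ≥ V_GS − V_TN, so the device is in saturation.
KCL at the drain: ½ k_n (V_GS − V_TN)² = (V_DD − V_GS)/R.
Let x = V_GS − 0.39. Then 40.1 x² + x − 11.41 = 0, giving x = 0.521 V (positive root), so V_GS = 0.911 V.
I_D = (V_DD − V_GS)/R = (11.8 − 0.911) / 44.5 = 0.245 mA.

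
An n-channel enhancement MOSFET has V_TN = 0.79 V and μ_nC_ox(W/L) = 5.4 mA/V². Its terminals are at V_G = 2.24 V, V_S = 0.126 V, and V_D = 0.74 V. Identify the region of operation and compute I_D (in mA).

Triode; I_D = 3.37 mA

V_GS = V_G − V_S = 2.24 − 0.126 = 2.11 V; V_DS = V_D − V_S = 0.74 − 0.126 = 0.614 V.
V_ov = V_GS − V_TN = 2.11 − 0.79 = 1.32 V.
Since V_DS = 0.614 V < V_ov = 1.32 V, the device is in the triode region.
I_D = k_n [V_ov · V_DS − ½ V_DS²] = 5.4 × [1.32 × 0.614 − 0.5 × 0.614²] = 3.37 mA.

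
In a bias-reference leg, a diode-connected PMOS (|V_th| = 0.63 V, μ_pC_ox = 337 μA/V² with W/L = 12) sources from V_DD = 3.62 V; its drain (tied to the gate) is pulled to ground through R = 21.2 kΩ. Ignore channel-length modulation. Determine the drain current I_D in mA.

With gate tied to drain, V_SG = V_SD ≥ V_SG − |V_th|, so the device is in saturation.
k_p = μ_pC_ox · (W/L) = 4.044 mA/V².
KCL at the drain: ½ k_p (V_SG − |V_th|)² = (V_DD − V_SG)/R.
Let x = V_SG − 0.63. Then 42.9 x² + x − 2.99 = 0, giving x = 0.253 V (positive root), so V_SG = 0.883 V.
I_D = (V_DD − V_SG)/R = (3.62 − 0.883) / 21.2 = 0.129 mA.

I_D = 0.129 mA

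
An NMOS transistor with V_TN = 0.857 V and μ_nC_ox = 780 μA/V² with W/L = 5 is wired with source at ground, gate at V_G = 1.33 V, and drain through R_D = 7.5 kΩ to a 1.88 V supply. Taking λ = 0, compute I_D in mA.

V_GS = V_G = 1.33 V, so V_ov = 1.33 − 0.857 = 0.473 V.
k_n = μ_nC_ox · (W/L) = 3.9 mA/V².
Assume saturation: I_D = ½ k_n V_ov² = 0.5 × 3.9 × 0.473² = 0.436 mA, giving V_DS = V_DD − I_D R_D = 1.88 − 0.436 × 7.5 = -1.39 V.
But -1.39 V < V_ov = 0.473 V, so the device is actually in triode.
In triode I_D = k_n[V_ov V_DS − ½ V_DS²] and I_D = (V_DD − V_DS)/R_D. Equating: 14.6 V_DS² − 14.84 V_DS + 1.88 = 0, giving V_DS = 0.148 V (the root below V_ov).
I_D = (1.88 − 0.148) / 7.5 = 0.231 mA.

I_D = 0.231 mA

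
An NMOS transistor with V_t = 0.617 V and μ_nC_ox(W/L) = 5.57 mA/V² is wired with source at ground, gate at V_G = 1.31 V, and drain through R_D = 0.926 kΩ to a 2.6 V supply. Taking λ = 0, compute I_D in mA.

V_GS = V_G = 1.31 V, so V_ov = 1.31 − 0.617 = 0.693 V.
Assume saturation: I_D = ½ k_n V_ov² = 0.5 × 5.57 × 0.693² = 1.34 mA, giving V_DS = V_DD − I_D R_D = 2.6 − 1.34 × 0.926 = 1.36 V.
V_DS = 1.36 V ≥ V_ov = 0.693 V, confirming saturation.

I_D = 1.34 mA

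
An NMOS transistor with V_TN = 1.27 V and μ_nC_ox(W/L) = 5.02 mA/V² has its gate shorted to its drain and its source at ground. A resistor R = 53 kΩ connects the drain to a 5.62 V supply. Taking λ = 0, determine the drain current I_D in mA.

With gate tied to drain, V_GS = V_DS ≥ V_GS − V_TN, so the device is in saturation.
KCL at the drain: ½ k_n (V_GS − V_TN)² = (V_DD − V_GS)/R.
Let x = V_GS − 1.27. Then 133 x² + x − 4.35 = 0, giving x = 0.177 V (positive root), so V_GS = 1.45 V.
I_D = (V_DD − V_GS)/R = (5.62 − 1.45) / 53 = 0.0787 mA.

I_D = 0.0787 mA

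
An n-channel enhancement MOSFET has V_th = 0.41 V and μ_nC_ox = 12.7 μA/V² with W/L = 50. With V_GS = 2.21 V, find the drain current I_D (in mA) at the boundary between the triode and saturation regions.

At the boundary V_DS = V_ov = V_GS − V_th = 2.21 − 0.41 = 1.8 V.
k_n = μ_nC_ox · (W/L) = 0.635 mA/V².
I_D = ½ k_n V_ov² = 0.5 × 0.635 × 1.8² = 1.03 mA.

I_D = 1.03 mA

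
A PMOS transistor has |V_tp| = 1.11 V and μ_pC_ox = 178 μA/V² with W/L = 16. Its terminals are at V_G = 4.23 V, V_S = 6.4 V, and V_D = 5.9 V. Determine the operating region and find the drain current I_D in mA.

V_SG = V_S − V_G = 6.4 − 4.23 = 2.17 V; V_SD = V_S − V_D = 6.4 − 5.9 = 0.5 V.
k_p = μ_pC_ox · (W/L) = 2.848 mA/V².
V_ov = V_SG − |V_tp| = 2.17 − 1.11 = 1.06 V.
Since V_SD = 0.5 V < V_ov = 1.06 V, the device is in the triode region.
I_D = k_p [V_ov · V_SD − ½ V_SD²] = 2.848 × [1.06 × 0.5 − 0.5 × 0.5²] = 1.15 mA.

Triode; I_D = 1.15 mA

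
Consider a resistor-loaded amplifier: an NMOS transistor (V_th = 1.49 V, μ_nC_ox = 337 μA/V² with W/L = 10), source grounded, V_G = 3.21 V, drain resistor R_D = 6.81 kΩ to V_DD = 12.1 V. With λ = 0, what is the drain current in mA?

I_D = 1.73 mA

V_GS = V_G = 3.21 V, so V_ov = 3.21 − 1.49 = 1.72 V.
k_n = μ_nC_ox · (W/L) = 3.37 mA/V².
Assume saturation: I_D = ½ k_n V_ov² = 0.5 × 3.37 × 1.72² = 4.98 mA, giving V_DS = V_DD − I_D R_D = 12.1 − 4.98 × 6.81 = -21.8 V.
But -21.8 V < V_ov = 1.72 V, so the device is actually in triode.
In triode I_D = k_n[V_ov V_DS − ½ V_DS²] and I_D = (V_DD − V_DS)/R_D. Equating: 11.5 V_DS² − 40.47 V_DS + 12.1 = 0, giving V_DS = 0.33 V (the root below V_ov).
I_D = (12.1 − 0.33) / 6.81 = 1.73 mA.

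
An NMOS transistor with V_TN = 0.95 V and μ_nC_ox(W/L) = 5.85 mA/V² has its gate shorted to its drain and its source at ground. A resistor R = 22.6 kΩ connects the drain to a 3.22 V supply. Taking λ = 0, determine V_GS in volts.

V_GS = 1.13 V

With gate tied to drain, V_GS = V_DS ≥ V_GS − V_TN, so the device is in saturation.
KCL at the drain: ½ k_n (V_GS − V_TN)² = (V_DD − V_GS)/R.
Let x = V_GS − 0.95. Then 66.1 x² + x − 2.27 = 0, giving x = 0.178 V (positive root), so V_GS = 1.13 V.
I_D = (V_DD − V_GS)/R = (3.22 − 1.13) / 22.6 = 0.0926 mA.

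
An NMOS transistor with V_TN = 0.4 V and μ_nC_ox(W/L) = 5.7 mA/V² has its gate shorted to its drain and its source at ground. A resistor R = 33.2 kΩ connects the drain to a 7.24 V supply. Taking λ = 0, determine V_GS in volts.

With gate tied to drain, V_GS = V_DS ≥ V_GS − V_TN, so the device is in saturation.
KCL at the drain: ½ k_n (V_GS − V_TN)² = (V_DD − V_GS)/R.
Let x = V_GS − 0.4. Then 94.6 x² + x − 6.84 = 0, giving x = 0.264 V (positive root), so V_GS = 0.664 V.
I_D = (V_DD − V_GS)/R = (7.24 − 0.664) / 33.2 = 0.198 mA.

V_GS = 0.664 V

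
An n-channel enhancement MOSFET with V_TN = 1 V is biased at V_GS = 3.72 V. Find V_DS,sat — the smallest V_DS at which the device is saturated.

The boundary between triode and saturation is V_DS = V_GS − V_TN = V_ov.
V_ov = 3.72 − 1 = 2.72 V.

V_DS,sat = 2.72 V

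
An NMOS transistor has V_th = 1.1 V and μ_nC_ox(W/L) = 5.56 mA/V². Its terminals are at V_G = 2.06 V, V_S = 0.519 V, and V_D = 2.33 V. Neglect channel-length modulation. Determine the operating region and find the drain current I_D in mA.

Saturation; I_D = 0.541 mA

V_GS = V_G − V_S = 2.06 − 0.519 = 1.54 V; V_DS = V_D − V_S = 2.33 − 0.519 = 1.81 V.
V_ov = V_GS − V_th = 1.54 − 1.1 = 0.441 V.
Since V_DS = 1.81 V ≥ V_ov = 0.441 V, the device is in saturation.
I_D = ½ k_n V_ov² = 0.5 × 5.56 × 0.441² = 0.541 mA.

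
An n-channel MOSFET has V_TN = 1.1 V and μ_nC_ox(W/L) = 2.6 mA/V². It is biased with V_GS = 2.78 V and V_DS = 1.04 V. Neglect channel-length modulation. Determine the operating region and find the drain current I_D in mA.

Triode; I_D = 3.14 mA

V_ov = V_GS − V_TN = 2.78 − 1.1 = 1.68 V.
Since V_DS = 1.04 V < V_ov = 1.68 V, the device is in the triode region.
I_D = k_n [V_ov · V_DS − ½ V_DS²] = 2.6 × [1.68 × 1.04 − 0.5 × 1.04²] = 3.14 mA.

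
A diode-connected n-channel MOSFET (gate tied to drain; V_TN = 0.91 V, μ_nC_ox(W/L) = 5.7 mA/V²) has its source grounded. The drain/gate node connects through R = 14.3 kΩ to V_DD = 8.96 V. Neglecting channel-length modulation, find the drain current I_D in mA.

I_D = 0.533 mA

With gate tied to drain, V_GS = V_DS ≥ V_GS − V_TN, so the device is in saturation.
KCL at the drain: ½ k_n (V_GS − V_TN)² = (V_DD − V_GS)/R.
Let x = V_GS − 0.91. Then 40.8 x² + x − 8.05 = 0, giving x = 0.432 V (positive root), so V_GS = 1.34 V.
I_D = (V_DD − V_GS)/R = (8.96 − 1.34) / 14.3 = 0.533 mA.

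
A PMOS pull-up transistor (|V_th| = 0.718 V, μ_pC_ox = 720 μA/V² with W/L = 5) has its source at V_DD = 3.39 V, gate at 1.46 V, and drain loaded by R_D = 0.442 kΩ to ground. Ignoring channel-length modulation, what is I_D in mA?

I_D = 2.64 mA

V_SG = V_DD − V_G = 3.39 − 1.46 = 1.93 V, so V_ov = 1.93 − 0.718 = 1.21 V.
k_p = μ_pC_ox · (W/L) = 3.6 mA/V².
Assume saturation: I_D = ½ k_p V_ov² = 0.5 × 3.6 × 1.21² = 2.64 mA, giving V_SD = V_DD − I_D R_D = 3.39 − 2.64 × 0.442 = 2.22 V.
V_SD = 2.22 V ≥ V_ov = 1.21 V, confirming saturation.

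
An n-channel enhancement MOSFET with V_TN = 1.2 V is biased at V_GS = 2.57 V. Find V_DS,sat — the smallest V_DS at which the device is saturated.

V_DS,sat = 1.37 V

The boundary between triode and saturation is V_DS = V_GS − V_TN = V_ov.
V_ov = 2.57 − 1.2 = 1.37 V.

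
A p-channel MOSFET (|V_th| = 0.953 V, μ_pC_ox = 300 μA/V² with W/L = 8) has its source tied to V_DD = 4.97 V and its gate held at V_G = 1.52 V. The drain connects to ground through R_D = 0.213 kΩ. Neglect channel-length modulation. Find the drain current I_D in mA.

I_D = 7.48 mA

V_SG = V_DD − V_G = 4.97 − 1.52 = 3.45 V, so V_ov = 3.45 − 0.953 = 2.5 V.
k_p = μ_pC_ox · (W/L) = 2.4 mA/V².
Assume saturation: I_D = ½ k_p V_ov² = 0.5 × 2.4 × 2.5² = 7.48 mA, giving V_SD = V_DD − I_D R_D = 4.97 − 7.48 × 0.213 = 3.38 V.
V_SD = 3.38 V ≥ V_ov = 2.5 V, confirming saturation.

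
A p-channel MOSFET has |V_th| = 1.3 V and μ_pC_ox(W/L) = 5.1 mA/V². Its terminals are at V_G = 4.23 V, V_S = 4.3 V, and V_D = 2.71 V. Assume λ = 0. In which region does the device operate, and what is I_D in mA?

Cutoff; I_D = 0 mA

V_SG = V_S − V_G = 4.3 − 4.23 = 0.07 V; V_SD = V_S − V_D = 4.3 − 2.71 = 1.59 V.
V_SG = 0.07 V < |V_th| = 1.3 V, so the transistor is in cutoff.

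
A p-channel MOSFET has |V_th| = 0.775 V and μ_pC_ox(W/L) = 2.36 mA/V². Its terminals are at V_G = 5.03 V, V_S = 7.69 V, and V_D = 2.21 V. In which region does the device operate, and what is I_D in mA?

Saturation; I_D = 4.19 mA

V_SG = V_S − V_G = 7.69 − 5.03 = 2.66 V; V_SD = V_S − V_D = 7.69 − 2.21 = 5.48 V.
V_ov = V_SG − |V_th| = 2.66 − 0.775 = 1.89 V.
Since V_SD = 5.48 V ≥ V_ov = 1.89 V, the device is in saturation.
I_D = ½ k_p V_ov² = 0.5 × 2.36 × 1.89² = 4.19 mA.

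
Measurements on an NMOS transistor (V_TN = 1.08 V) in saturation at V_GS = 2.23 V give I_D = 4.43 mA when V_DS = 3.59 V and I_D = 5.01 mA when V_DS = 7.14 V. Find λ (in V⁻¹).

λ = 0.0425 V⁻¹

With V_GS fixed, I_D ∝ (1 + λ V_DS) in saturation, so I_D2/I_D1 = (1 + λ V_DS2)/(1 + λ V_DS1).
5.01/4.43 = 1.131 = (1 + 7.14 λ)/(1 + 3.59 λ).
Solving: λ (I_D1 V_DS2 − I_D2 V_DS1) = I_D2 − I_D1, so λ = (5.01 − 4.43) / (4.43 × 7.14 − 5.01 × 3.59) = 0.58 / 13.6 = 0.0425 V⁻¹.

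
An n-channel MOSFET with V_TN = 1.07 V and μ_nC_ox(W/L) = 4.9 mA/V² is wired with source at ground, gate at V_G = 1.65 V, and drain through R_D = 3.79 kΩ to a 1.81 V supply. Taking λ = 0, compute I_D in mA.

V_GS = V_G = 1.65 V, so V_ov = 1.65 − 1.07 = 0.58 V.
Assume saturation: I_D = ½ k_n V_ov² = 0.5 × 4.9 × 0.58² = 0.824 mA, giving V_DS = V_DD − I_D R_D = 1.81 − 0.824 × 3.79 = -1.31 V.
But -1.31 V < V_ov = 0.58 V, so the device is actually in triode.
In triode I_D = k_n[V_ov V_DS − ½ V_DS²] and I_D = (V_DD − V_DS)/R_D. Equating: 9.29 V_DS² − 11.77 V_DS + 1.81 = 0, giving V_DS = 0.179 V (the root below V_ov).
I_D = (1.81 − 0.179) / 3.79 = 0.43 mA.

I_D = 0.430 mA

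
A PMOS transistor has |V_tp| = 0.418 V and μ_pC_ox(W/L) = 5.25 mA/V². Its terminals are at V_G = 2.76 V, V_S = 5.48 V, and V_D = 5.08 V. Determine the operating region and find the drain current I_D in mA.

V_SG = V_S − V_G = 5.48 − 2.76 = 2.72 V; V_SD = V_S − V_D = 5.48 − 5.08 = 0.4 V.
V_ov = V_SG − |V_tp| = 2.72 − 0.418 = 2.3 V.
Since V_SD = 0.4 V < V_ov = 2.3 V, the device is in the triode region.
I_D = k_p [V_ov · V_SD − ½ V_SD²] = 5.25 × [2.3 × 0.4 − 0.5 × 0.4²] = 4.41 mA.

Triode; I_D = 4.41 mA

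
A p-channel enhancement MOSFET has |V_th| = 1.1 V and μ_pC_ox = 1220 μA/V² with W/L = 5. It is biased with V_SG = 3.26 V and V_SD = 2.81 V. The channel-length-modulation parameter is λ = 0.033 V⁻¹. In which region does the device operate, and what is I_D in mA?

k_p = μ_pC_ox · (W/L) = 6.1 mA/V².
V_ov = V_SG − |V_th| = 3.26 − 1.1 = 2.16 V.
Since V_SD = 2.81 V ≥ V_ov = 2.16 V, the device is in saturation.
I_D = ½ k_p V_ov² (1 + λ V_SD) = 0.5 × 6.1 × 2.16² × (1 + 0.033 × 2.81) = 15.5 mA.

Saturation; I_D = 15.5 mA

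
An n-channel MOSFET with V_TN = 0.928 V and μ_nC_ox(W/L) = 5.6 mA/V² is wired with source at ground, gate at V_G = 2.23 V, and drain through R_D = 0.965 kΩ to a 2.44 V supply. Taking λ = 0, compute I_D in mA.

I_D = 2.17 mA

V_GS = V_G = 2.23 V, so V_ov = 2.23 − 0.928 = 1.3 V.
Assume saturation: I_D = ½ k_n V_ov² = 0.5 × 5.6 × 1.3² = 4.75 mA, giving V_DS = V_DD − I_D R_D = 2.44 − 4.75 × 0.965 = -2.14 V.
But -2.14 V < V_ov = 1.3 V, so the device is actually in triode.
In triode I_D = k_n[V_ov V_DS − ½ V_DS²] and I_D = (V_DD − V_DS)/R_D. Equating: 2.7 V_DS² − 8.036 V_DS + 2.44 = 0, giving V_DS = 0.343 V (the root below V_ov).
I_D = (2.44 − 0.343) / 0.965 = 2.17 mA.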